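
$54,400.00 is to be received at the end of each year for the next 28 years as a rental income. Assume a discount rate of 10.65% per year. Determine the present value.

$480,764.37

This is an ordinary annuity: 28 payments of $54,400.00 at the end of each year.
Periodic rate r = 0.1065 per year.
PV = PMT × [(1 − (1+r)^−n)/r] = 54,400 × [1 − (1+r)^−28] / r = $480,764.37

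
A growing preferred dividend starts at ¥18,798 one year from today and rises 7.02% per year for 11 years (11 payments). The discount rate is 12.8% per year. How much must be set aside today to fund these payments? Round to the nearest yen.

Periodic rate r = 0.128 per year.
Growing ordinary annuity: PV = PMT₁ × [1 − ((1+g)/(1+r))^n] / (r − g) = 18,798 × [1 − ((1+0.0702)/(1+r))^11] / (r − 0.0702) = ¥142,878.

¥142,878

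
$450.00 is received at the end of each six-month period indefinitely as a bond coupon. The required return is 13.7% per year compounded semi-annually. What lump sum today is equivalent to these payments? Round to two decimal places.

Periodic rate r = 0.137/2 per half-year.
Level perpetuity: PV = PMT / r = 450 / (0.137/2) = $6,569.34.

$6,569.34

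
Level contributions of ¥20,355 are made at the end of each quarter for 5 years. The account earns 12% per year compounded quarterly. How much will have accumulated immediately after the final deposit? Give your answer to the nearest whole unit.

This is an ordinary annuity: 20 deposits of ¥20,355 at the end of each quarter.
Periodic rate r = 0.12/4 per quarter; n is counted in quarters.
FV = PMT × [((1+r)^n − 1)/r] = 20,355 × [(1+r)^20 − 1] / r = ¥546,946

¥546,946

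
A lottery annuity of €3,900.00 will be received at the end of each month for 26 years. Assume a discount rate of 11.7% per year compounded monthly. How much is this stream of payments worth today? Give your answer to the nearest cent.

€380,620.83

This is an ordinary annuity: 312 payments of €3,900.00 at the end of each month.
Periodic rate r = 0.117/12 per month; n is counted in months.
PV = PMT × [(1 − (1+r)^−n)/r] = 3,900 × [1 − (1+r)^−312] / r = €380,620.83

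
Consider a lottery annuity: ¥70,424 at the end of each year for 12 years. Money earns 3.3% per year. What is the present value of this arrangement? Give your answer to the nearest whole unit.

¥688,611

This is an ordinary annuity: 12 payments of ¥70,424 at the end of each year.
Periodic rate r = 0.033 per year.
PV = PMT × [(1 − (1+r)^−n)/r] = 70,424 × [1 − (1+r)^−12] / r = ¥688,611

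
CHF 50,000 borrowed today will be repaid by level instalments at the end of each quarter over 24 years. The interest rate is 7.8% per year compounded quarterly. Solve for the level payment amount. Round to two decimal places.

CHF 1,156.05

Level ordinary annuity; solve PV = PMT × [(1 − (1+r)^−n)/r] for PMT.
Periodic rate r = 0.078/4 per quarter; n is counted in quarters.
With n = 96: PMT = 50,000 / ([(1 − (1+r)^−n)/r]) = CHF 1,156.05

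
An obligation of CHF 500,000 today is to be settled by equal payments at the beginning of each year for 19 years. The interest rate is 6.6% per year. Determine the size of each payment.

Level annuity due; solve PV = PMT × [(1 − (1+r)^−n)/r] × (1+r) for PMT.
Periodic rate r = 0.066 per year.
With n = 19: PMT = 500,000 / ([(1 − (1+r)^−n)/r] × (1+r)) = CHF 44,029.21

CHF 44,029.21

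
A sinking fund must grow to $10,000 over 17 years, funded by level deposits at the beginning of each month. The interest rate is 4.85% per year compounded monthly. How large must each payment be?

$31.52

Level annuity due; solve FV = PMT × [((1+r)^n − 1)/r] × (1+r) for PMT.
Periodic rate r = 0.0485/12 per month; n is counted in months.
With n = 204: PMT = 10,000 / ([((1+r)^n − 1)/r] × (1+r)) = $31.52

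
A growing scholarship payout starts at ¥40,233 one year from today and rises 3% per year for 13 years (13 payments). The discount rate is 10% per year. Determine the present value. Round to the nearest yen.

Periodic rate r = 0.1 per year.
Growing ordinary annuity: PV = PMT₁ × [1 − ((1+g)/(1+r))^n] / (r − g) = 40,233 × [1 − ((1+0.03)/(1+r))^13] / (r − 0.03) = ¥330,266.

¥330,266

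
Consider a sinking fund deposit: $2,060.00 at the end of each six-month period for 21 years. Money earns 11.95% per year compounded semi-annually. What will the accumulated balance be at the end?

$360,046.78

This is an ordinary annuity: 42 deposits of $2,060.00 at the end of each six-month period.
Periodic rate r = 0.1195/2 per half-year; n is counted in half-years.
FV = PMT × [((1+r)^n − 1)/r] = 2,060 × [(1+r)^42 − 1] / r = $360,046.78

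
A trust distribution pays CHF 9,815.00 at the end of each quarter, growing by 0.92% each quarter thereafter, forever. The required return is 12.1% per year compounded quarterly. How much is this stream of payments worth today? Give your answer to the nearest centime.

Periodic rate r = 0.121/4 per quarter.
Growing perpetuity (Gordon): PV = PMT₁ / (r − g) = 9,815 / (r − 0.0092) = CHF 466,270.78.

CHF 466,270.78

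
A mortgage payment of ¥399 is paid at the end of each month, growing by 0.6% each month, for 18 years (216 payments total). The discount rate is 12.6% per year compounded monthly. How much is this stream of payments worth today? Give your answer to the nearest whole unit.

Periodic rate r = 0.126/12 per month; n is counted in months.
Growing ordinary annuity: PV = PMT₁ × [1 − ((1+g)/(1+r))^n] / (r − g) = 399 × [1 − ((1+0.006)/(1+r))^216] / (r − 0.006) = ¥54,854.

¥54,854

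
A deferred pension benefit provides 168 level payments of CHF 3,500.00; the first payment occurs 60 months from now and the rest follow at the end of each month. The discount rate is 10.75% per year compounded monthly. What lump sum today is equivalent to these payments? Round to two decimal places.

Ordinary annuity of 168 payments, first payment at period 60.
Periodic rate r = 0.1075/12 per month; n is counted in months.
The ordinary-annuity PV formula values the stream one period before the first payment (period 59); discount that back 59 periods:
PV₀ = 3,500 × [1 − (1+r)^−168] / r × (1+r)^−59 = CHF 179,248.69

CHF 179,248.69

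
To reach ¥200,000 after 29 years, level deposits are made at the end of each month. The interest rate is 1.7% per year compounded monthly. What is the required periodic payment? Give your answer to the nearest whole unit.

Level ordinary annuity; solve FV = PMT × [((1+r)^n − 1)/r] for PMT.
Periodic rate r = 0.017/12 per month; n is counted in months.
With n = 348: PMT = 200,000 / ([((1+r)^n − 1)/r]) = ¥445

¥445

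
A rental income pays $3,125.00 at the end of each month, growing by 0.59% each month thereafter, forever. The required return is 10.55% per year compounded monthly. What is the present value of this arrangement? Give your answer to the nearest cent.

$1,080,691.64

Periodic rate r = 0.1055/12 per month.
Growing perpetuity (Gordon): PV = PMT₁ / (r − g) = 3,125 / (r − 0.0059) = $1,080,691.64.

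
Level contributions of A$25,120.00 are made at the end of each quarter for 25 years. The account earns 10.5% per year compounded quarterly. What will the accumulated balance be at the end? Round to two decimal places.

This is an ordinary annuity: 100 deposits of A$25,120.00 at the end of each quarter.
Periodic rate r = 0.105/4 per quarter; n is counted in quarters.
FV = PMT × [((1+r)^n − 1)/r] = 25,120 × [(1+r)^100 − 1] / r = A$11,813,531.11

A$11,813,531.11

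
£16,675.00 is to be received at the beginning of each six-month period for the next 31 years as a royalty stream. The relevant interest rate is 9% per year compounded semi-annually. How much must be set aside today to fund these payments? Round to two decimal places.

This is an annuity due: 62 payments of £16,675.00 at the beginning of each six-month period.
Periodic rate r = 0.09/2 per half-year; n is counted in half-years.
PV = PMT × [(1 − (1+r)^−n)/r] × (1+r) = 16,675 × [1 − (1+r)^−62] / r × (1+r) = £361,951.57

£361,951.57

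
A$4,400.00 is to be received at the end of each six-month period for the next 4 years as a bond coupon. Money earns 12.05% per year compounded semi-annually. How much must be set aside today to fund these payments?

This is an ordinary annuity: 8 payments of A$4,400.00 at the end of each six-month period.
Periodic rate r = 0.1205/2 per half-year; n is counted in half-years.
PV = PMT × [(1 − (1+r)^−n)/r] = 4,400 × [1 − (1+r)^−8] / r = A$27,296.08

A$27,296.08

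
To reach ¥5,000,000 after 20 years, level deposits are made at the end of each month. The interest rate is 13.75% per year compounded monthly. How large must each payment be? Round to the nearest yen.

¥3,979

Level ordinary annuity; solve FV = PMT × [((1+r)^n − 1)/r] for PMT.
Periodic rate r = 0.1375/12 per month; n is counted in months.
With n = 240: PMT = 5,000,000 / ([((1+r)^n − 1)/r]) = ¥3,979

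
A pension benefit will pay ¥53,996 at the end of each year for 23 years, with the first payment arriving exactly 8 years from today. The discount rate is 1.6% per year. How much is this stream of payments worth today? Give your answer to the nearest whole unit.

Ordinary annuity of 23 payments, first payment at period 8.
Periodic rate r = 0.016 per year.
The ordinary-annuity PV formula values the stream one period before the first payment (period 7); discount that back 7 periods:
PV₀ = 53,996 × [1 − (1+r)^−23] / r × (1+r)^−7 = ¥923,663

¥923,663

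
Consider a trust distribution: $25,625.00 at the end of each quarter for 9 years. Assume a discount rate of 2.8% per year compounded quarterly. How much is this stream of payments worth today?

This is an ordinary annuity: 36 payments of $25,625.00 at the end of each quarter.
Periodic rate r = 0.028/4 per quarter; n is counted in quarters.
PV = PMT × [(1 − (1+r)^−n)/r] = 25,625 × [1 − (1+r)^−36] / r = $812,944.39

$812,944.39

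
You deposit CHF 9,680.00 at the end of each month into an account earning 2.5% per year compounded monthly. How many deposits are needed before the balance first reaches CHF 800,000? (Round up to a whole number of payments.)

77 payments

Periodic rate r = 0.025/12 per month; n is counted in months.
Ordinary annuity FV: 800,000 = 9,680 × [((1+r)^n − 1)/r].
(1+r)^n = 1 + 800,000 × r / 9,680, so n = ln(1 + 800,000·r/9,680) / ln(1+r) = 76.33.
Round up to a whole number of payments: n = 77.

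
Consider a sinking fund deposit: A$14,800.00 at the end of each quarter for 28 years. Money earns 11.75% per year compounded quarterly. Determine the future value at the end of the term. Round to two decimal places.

A$12,394,363.76

This is an ordinary annuity: 112 deposits of A$14,800.00 at the end of each quarter.
Periodic rate r = 0.1175/4 per quarter; n is counted in quarters.
FV = PMT × [((1+r)^n − 1)/r] = 14,800 × [(1+r)^112 − 1] / r = A$12,394,363.76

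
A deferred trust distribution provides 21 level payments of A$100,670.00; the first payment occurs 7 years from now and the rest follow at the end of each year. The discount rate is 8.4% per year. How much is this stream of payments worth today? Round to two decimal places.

Ordinary annuity of 21 payments, first payment at period 7.
Periodic rate r = 0.084 per year.
The ordinary-annuity PV formula values the stream one period before the first payment (period 6); discount that back 6 periods:
PV₀ = 100,670 × [1 − (1+r)^−21] / r × (1+r)^−6 = A$602,882.63

A$602,882.63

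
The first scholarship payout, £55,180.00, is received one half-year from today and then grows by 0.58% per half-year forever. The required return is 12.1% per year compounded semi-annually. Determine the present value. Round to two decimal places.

Periodic rate r = 0.121/2 per half-year.
Growing perpetuity (Gordon): PV = PMT₁ / (r − g) = 55,180 / (r − 0.0058) = £1,008,775.14.

£1,008,775.14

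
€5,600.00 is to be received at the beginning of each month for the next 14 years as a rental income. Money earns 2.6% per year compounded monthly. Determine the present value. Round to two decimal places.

€789,588.64

This is an annuity due: 168 payments of €5,600.00 at the beginning of each month.
Periodic rate r = 0.026/12 per month; n is counted in months.
PV = PMT × [(1 − (1+r)^−n)/r] × (1+r) = 5,600 × [1 − (1+r)^−168] / r × (1+r) = €789,588.64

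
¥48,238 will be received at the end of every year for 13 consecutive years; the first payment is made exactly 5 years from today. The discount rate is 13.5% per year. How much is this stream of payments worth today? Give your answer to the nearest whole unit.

¥173,806

Ordinary annuity of 13 payments, first payment at period 5.
Periodic rate r = 0.135 per year.
The ordinary-annuity PV formula values the stream one period before the first payment (period 4); discount that back 4 periods:
PV₀ = 48,238 × [1 − (1+r)^−13] / r × (1+r)^−4 = ¥173,806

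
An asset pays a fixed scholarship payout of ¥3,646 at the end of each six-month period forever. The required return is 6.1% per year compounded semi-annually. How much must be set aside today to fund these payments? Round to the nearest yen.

¥119,541

Periodic rate r = 0.061/2 per half-year.
Level perpetuity: PV = PMT / r = 3,646 / (0.061/2) = ¥119,541.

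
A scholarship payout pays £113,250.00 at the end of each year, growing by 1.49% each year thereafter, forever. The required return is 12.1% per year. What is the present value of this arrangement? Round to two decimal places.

Periodic rate r = 0.121 per year.
Growing perpetuity (Gordon): PV = PMT₁ / (r − g) = 113,250 / (r − 0.0149) = £1,067,389.26.

£1,067,389.26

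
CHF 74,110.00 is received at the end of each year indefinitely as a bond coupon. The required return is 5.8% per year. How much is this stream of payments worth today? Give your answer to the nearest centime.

CHF 1,277,758.62

Periodic rate r = 0.058 per year.
Level perpetuity: PV = PMT / r = 74,110 / (0.058) = CHF 1,277,758.62.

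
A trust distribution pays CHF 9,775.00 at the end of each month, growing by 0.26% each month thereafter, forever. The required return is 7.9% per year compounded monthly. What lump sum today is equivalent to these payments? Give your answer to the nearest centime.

Periodic rate r = 0.079/12 per month.
Growing perpetuity (Gordon): PV = PMT₁ / (r − g) = 9,775 / (r − 0.0026) = CHF 2,453,974.90.

CHF 2,453,974.90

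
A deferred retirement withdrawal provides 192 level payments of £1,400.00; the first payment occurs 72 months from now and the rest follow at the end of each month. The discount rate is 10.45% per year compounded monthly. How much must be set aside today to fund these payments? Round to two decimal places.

Ordinary annuity of 192 payments, first payment at period 72.
Periodic rate r = 0.1045/12 per month; n is counted in months.
The ordinary-annuity PV formula values the stream one period before the first payment (period 71); discount that back 71 periods:
PV₀ = 1,400 × [1 − (1+r)^−192] / r × (1+r)^−71 = £70,425.41

£70,425.41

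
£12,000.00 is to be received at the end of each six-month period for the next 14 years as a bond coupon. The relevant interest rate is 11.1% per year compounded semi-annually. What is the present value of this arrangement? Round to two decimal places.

£168,566.80

This is an ordinary annuity: 28 payments of £12,000.00 at the end of each six-month period.
Periodic rate r = 0.111/2 per half-year; n is counted in half-years.
PV = PMT × [(1 − (1+r)^−n)/r] = 12,000 × [1 − (1+r)^−28] / r = £168,566.80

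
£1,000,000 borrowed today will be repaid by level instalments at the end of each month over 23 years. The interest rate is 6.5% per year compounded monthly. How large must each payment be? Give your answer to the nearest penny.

£6,990.65

Level ordinary annuity; solve PV = PMT × [(1 − (1+r)^−n)/r] for PMT.
Periodic rate r = 0.065/12 per month; n is counted in months.
With n = 276: PMT = 1,000,000 / ([(1 − (1+r)^−n)/r]) = £6,990.65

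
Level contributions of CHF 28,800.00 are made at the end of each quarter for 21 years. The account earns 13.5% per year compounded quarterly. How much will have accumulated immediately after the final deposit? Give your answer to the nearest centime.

This is an ordinary annuity: 84 deposits of CHF 28,800.00 at the end of each quarter.
Periodic rate r = 0.135/4 per quarter; n is counted in quarters.
FV = PMT × [((1+r)^n − 1)/r] = 28,800 × [(1+r)^84 − 1] / r = CHF 13,014,946.80

CHF 13,014,946.80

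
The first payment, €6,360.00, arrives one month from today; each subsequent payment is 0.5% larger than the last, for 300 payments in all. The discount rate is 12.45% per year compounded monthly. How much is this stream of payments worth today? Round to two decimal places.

Periodic rate r = 0.1245/12 per month; n is counted in months.
Growing ordinary annuity: PV = PMT₁ × [1 − ((1+g)/(1+r))^n] / (r − g) = 6,360 × [1 − ((1+0.005)/(1+r))^300] / (r − 0.005) = €944,408.90.

€944,408.90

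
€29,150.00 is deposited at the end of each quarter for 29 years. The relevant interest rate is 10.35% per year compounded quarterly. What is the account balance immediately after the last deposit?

This is an ordinary annuity: 116 deposits of €29,150.00 at the end of each quarter.
Periodic rate r = 0.1035/4 per quarter; n is counted in quarters.
FV = PMT × [((1+r)^n − 1)/r] = 29,150 × [(1+r)^116 − 1] / r = €20,686,359.00

€20,686,359.00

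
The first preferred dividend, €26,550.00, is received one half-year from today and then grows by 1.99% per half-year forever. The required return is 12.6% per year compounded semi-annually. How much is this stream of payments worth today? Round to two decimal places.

Periodic rate r = 0.126/2 per half-year.
Growing perpetuity (Gordon): PV = PMT₁ / (r − g) = 26,550 / (r − 0.0199) = €616,009.28.

€616,009.28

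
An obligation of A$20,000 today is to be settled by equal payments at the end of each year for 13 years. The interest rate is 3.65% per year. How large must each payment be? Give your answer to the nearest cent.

Level ordinary annuity; solve PV = PMT × [(1 − (1+r)^−n)/r] for PMT.
Periodic rate r = 0.0365 per year.
With n = 13: PMT = 20,000 / ([(1 − (1+r)^−n)/r]) = A$1,959.62

A$1,959.62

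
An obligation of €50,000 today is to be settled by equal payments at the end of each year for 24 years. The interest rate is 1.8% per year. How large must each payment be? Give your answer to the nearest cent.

Level ordinary annuity; solve PV = PMT × [(1 − (1+r)^−n)/r] for PMT.
Periodic rate r = 0.018 per year.
With n = 24: PMT = 50,000 / ([(1 − (1+r)^−n)/r]) = €2,584.04

€2,584.04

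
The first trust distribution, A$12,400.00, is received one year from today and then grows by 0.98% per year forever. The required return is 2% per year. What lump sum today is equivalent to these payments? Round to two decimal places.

Periodic rate r = 0.02 per year.
Growing perpetuity (Gordon): PV = PMT₁ / (r − g) = 12,400 / (r − 0.0098) = A$1,215,686.27.

A$1,215,686.27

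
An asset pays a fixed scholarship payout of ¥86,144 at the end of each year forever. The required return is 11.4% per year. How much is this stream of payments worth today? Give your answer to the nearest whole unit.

¥755,649

Periodic rate r = 0.114 per year.
Level perpetuity: PV = PMT / r = 86,144 / (0.114) = ¥755,649.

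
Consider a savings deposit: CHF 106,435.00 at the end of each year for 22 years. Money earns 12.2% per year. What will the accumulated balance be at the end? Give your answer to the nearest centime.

This is an ordinary annuity: 22 deposits of CHF 106,435.00 at the end of each year.
Periodic rate r = 0.122 per year.
FV = PMT × [((1+r)^n − 1)/r] = 106,435 × [(1+r)^22 − 1] / r = CHF 10,106,700.81

CHF 10,106,700.81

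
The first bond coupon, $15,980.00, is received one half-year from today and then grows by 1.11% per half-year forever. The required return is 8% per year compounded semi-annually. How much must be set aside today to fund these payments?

$552,941.18

Periodic rate r = 0.08/2 per half-year.
Growing perpetuity (Gordon): PV = PMT₁ / (r − g) = 15,980 / (r − 0.0111) = $552,941.18.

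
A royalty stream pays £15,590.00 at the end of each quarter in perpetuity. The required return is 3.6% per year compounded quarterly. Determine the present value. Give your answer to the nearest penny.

Periodic rate r = 0.036/4 per quarter.
Level perpetuity: PV = PMT / r = 15,590 / (0.036/4) = £1,732,222.22.

£1,732,222.22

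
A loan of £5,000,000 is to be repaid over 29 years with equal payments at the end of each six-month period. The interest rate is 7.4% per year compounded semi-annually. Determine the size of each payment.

Level ordinary annuity; solve PV = PMT × [(1 − (1+r)^−n)/r] for PMT.
Periodic rate r = 0.074/2 per half-year; n is counted in half-years.
With n = 58: PMT = 5,000,000 / ([(1 − (1+r)^−n)/r]) = £210,603.39

£210,603.39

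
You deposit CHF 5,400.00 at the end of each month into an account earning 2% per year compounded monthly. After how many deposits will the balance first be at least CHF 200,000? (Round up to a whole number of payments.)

36 payments

Periodic rate r = 0.02/12 per month; n is counted in months.
Ordinary annuity FV: 200,000 = 5,400 × [((1+r)^n − 1)/r].
(1+r)^n = 1 + 200,000 × r / 5,400, so n = ln(1 + 200,000·r/5,400) / ln(1+r) = 35.97.
Round up to a whole number of payments: n = 36.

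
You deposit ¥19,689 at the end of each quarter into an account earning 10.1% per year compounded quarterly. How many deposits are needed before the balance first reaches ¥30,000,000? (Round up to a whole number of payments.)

Periodic rate r = 0.101/4 per quarter; n is counted in quarters.
Ordinary annuity FV: 30,000,000 = 19,689 × [((1+r)^n − 1)/r].
(1+r)^n = 1 + 30,000,000 × r / 19,689, so n = ln(1 + 30,000,000·r/19,689) / ln(1+r) = 147.40.
Round up to a whole number of payments: n = 148.

148 payments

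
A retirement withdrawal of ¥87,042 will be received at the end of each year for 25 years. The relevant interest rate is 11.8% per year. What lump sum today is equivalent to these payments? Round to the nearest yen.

¥692,271

This is an ordinary annuity: 25 payments of ¥87,042 at the end of each year.
Periodic rate r = 0.118 per year.
PV = PMT × [(1 − (1+r)^−n)/r] = 87,042 × [1 − (1+r)^−25] / r = ¥692,271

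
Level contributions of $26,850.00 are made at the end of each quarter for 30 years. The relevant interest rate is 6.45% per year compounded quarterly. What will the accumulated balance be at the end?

This is an ordinary annuity: 120 deposits of $26,850.00 at the end of each quarter.
Periodic rate r = 0.0645/4 per quarter; n is counted in quarters.
FV = PMT × [((1+r)^n − 1)/r] = 26,850 × [(1+r)^120 − 1] / r = $9,687,630.58

$9,687,630.58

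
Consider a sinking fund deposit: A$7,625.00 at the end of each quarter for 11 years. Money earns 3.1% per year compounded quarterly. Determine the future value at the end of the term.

A$397,981.40

This is an ordinary annuity: 44 deposits of A$7,625.00 at the end of each quarter.
Periodic rate r = 0.031/4 per quarter; n is counted in quarters.
FV = PMT × [((1+r)^n − 1)/r] = 7,625 × [(1+r)^44 − 1] / r = A$397,981.40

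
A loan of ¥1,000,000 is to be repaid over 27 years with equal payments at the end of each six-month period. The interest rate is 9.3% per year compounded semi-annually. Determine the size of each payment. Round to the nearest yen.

¥50,871

Level ordinary annuity; solve PV = PMT × [(1 − (1+r)^−n)/r] for PMT.
Periodic rate r = 0.093/2 per half-year; n is counted in half-years.
With n = 54: PMT = 1,000,000 / ([(1 − (1+r)^−n)/r]) = ¥50,871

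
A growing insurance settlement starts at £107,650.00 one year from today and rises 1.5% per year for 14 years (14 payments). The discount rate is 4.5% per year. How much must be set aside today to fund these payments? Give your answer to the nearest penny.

Periodic rate r = 0.045 per year.
Growing ordinary annuity: PV = PMT₁ × [1 − ((1+g)/(1+r))^n] / (r − g) = 107,650 × [1 − ((1+0.015)/(1+r))^14] / (r − 0.015) = £1,201,680.20.

£1,201,680.20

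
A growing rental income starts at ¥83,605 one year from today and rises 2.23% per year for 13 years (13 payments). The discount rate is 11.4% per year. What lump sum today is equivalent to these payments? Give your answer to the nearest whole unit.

¥613,271

Periodic rate r = 0.114 per year.
Growing ordinary annuity: PV = PMT₁ × [1 − ((1+g)/(1+r))^n] / (r − g) = 83,605 × [1 − ((1+0.0223)/(1+r))^13] / (r − 0.0223) = ¥613,271.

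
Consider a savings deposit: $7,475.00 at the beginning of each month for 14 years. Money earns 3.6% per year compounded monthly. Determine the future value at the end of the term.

$1,634,640.84

This is an annuity due: 168 deposits of $7,475.00 at the beginning of each month.
Periodic rate r = 0.036/12 per month; n is counted in months.
FV = PMT × [((1+r)^n − 1)/r] × (1+r) = 7,475 × [(1+r)^168 − 1] / r × (1+r) = $1,634,640.84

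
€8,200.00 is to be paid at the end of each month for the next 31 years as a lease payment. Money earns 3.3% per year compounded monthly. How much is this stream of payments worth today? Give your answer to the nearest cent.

This is an ordinary annuity: 372 payments of €8,200.00 at the end of each month.
Periodic rate r = 0.033/12 per month; n is counted in months.
PV = PMT × [(1 − (1+r)^−n)/r] = 8,200 × [1 − (1+r)^−372] / r = €1,908,304.27

€1,908,304.27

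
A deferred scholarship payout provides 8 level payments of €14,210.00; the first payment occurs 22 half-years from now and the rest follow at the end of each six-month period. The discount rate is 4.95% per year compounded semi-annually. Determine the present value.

€61,039.10

Ordinary annuity of 8 payments, first payment at period 22.
Periodic rate r = 0.0495/2 per half-year; n is counted in half-years.
The ordinary-annuity PV formula values the stream one period before the first payment (period 21); discount that back 21 periods:
PV₀ = 14,210 × [1 − (1+r)^−8] / r × (1+r)^−21 = €61,039.10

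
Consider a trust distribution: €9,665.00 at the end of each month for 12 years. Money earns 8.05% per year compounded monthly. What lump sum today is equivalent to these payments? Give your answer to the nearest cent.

This is an ordinary annuity: 144 payments of €9,665.00 at the end of each month.
Periodic rate r = 0.0805/12 per month; n is counted in months.
PV = PMT × [(1 − (1+r)^−n)/r] = 9,665 × [1 − (1+r)^−144] / r = €890,622.52

€890,622.52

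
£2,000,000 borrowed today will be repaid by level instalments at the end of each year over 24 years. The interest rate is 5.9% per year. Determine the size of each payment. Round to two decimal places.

£157,888.47

Level ordinary annuity; solve PV = PMT × [(1 − (1+r)^−n)/r] for PMT.
Periodic rate r = 0.059 per year.
With n = 24: PMT = 2,000,000 / ([(1 − (1+r)^−n)/r]) = £157,888.47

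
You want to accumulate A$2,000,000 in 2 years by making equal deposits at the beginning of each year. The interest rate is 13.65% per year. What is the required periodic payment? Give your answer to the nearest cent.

Level annuity due; solve FV = PMT × [((1+r)^n − 1)/r] × (1+r) for PMT.
Periodic rate r = 0.1365 per year.
With n = 2: PMT = 2,000,000 / ([((1+r)^n − 1)/r] × (1+r)) = A$823,678.36

A$823,678.36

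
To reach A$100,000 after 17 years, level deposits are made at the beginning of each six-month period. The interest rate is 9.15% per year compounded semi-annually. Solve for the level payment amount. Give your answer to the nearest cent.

Level annuity due; solve FV = PMT × [((1+r)^n − 1)/r] × (1+r) for PMT.
Periodic rate r = 0.0915/2 per half-year; n is counted in half-years.
With n = 34: PMT = 100,000 / ([((1+r)^n − 1)/r] × (1+r)) = A$1,223.17

A$1,223.17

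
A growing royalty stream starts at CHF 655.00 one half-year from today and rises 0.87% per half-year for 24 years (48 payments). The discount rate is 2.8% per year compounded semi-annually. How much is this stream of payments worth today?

Periodic rate r = 0.028/2 per half-year; n is counted in half-years.
Growing ordinary annuity: PV = PMT₁ × [1 − ((1+g)/(1+r))^n] / (r − g) = 655 × [1 − ((1+0.0087)/(1+r))^48] / (r − 0.0087) = CHF 27,485.52.

CHF 27,485.52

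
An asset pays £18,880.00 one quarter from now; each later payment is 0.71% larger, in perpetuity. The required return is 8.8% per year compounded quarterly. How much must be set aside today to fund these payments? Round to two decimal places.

Periodic rate r = 0.088/4 per quarter.
Growing perpetuity (Gordon): PV = PMT₁ / (r − g) = 18,880 / (r − 0.0071) = £1,267,114.09.

£1,267,114.09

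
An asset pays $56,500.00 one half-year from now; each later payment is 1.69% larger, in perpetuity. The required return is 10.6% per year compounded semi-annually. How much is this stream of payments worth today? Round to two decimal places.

$1,565,096.95

Periodic rate r = 0.106/2 per half-year.
Growing perpetuity (Gordon): PV = PMT₁ / (r − g) = 56,500 / (r − 0.0169) = $1,565,096.95.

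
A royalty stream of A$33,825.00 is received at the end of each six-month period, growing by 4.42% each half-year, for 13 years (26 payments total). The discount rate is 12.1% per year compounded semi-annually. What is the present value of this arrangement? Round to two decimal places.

Periodic rate r = 0.121/2 per half-year; n is counted in half-years.
Growing ordinary annuity: PV = PMT₁ × [1 − ((1+g)/(1+r))^n] / (r − g) = 33,825 × [1 − ((1+0.0442)/(1+r))^26] / (r − 0.0442) = A$687,922.91.

A$687,922.91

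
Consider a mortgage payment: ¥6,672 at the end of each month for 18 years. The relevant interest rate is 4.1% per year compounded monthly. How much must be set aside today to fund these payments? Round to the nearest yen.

This is an ordinary annuity: 216 payments of ¥6,672 at the end of each month.
Periodic rate r = 0.041/12 per month; n is counted in months.
PV = PMT × [(1 − (1+r)^−n)/r] = 6,672 × [1 − (1+r)^−216] / r = ¥1,018,041

¥1,018,041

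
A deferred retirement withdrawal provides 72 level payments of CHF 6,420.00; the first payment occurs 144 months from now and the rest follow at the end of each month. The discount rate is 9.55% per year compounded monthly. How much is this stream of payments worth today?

CHF 112,928.04

Ordinary annuity of 72 payments, first payment at period 144.
Periodic rate r = 0.0955/12 per month; n is counted in months.
The ordinary-annuity PV formula values the stream one period before the first payment (period 143); discount that back 143 periods:
PV₀ = 6,420 × [1 − (1+r)^−72] / r × (1+r)^−143 = CHF 112,928.04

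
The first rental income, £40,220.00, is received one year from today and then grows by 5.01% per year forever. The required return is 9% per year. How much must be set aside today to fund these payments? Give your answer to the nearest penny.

Periodic rate r = 0.09 per year.
Growing perpetuity (Gordon): PV = PMT₁ / (r − g) = 40,220 / (r − 0.0501) = £1,008,020.05.

£1,008,020.05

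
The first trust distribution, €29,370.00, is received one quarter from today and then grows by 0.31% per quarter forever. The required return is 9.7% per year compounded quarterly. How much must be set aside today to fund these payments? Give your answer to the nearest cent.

Periodic rate r = 0.097/4 per quarter.
Growing perpetuity (Gordon): PV = PMT₁ / (r − g) = 29,370 / (r − 0.0031) = €1,388,652.48.

€1,388,652.48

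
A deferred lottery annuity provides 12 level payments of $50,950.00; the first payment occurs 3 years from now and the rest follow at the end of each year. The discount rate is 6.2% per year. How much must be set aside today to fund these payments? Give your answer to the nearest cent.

Ordinary annuity of 12 payments, first payment at period 3.
Periodic rate r = 0.062 per year.
The ordinary-annuity PV formula values the stream one period before the first payment (period 2); discount that back 2 periods:
PV₀ = 50,950 × [1 − (1+r)^−12] / r × (1+r)^−2 = $374,619.10

$374,619.10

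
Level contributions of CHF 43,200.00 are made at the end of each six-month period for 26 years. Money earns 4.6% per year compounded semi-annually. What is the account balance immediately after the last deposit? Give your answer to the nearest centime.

CHF 4,249,317.35

This is an ordinary annuity: 52 deposits of CHF 43,200.00 at the end of each six-month period.
Periodic rate r = 0.046/2 per half-year; n is counted in half-years.
FV = PMT × [((1+r)^n − 1)/r] = 43,200 × [(1+r)^52 − 1] / r = CHF 4,249,317.35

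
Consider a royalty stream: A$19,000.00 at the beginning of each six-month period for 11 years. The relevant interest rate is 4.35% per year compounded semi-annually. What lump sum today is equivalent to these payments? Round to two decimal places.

This is an annuity due: 22 payments of A$19,000.00 at the beginning of each six-month period.
Periodic rate r = 0.0435/2 per half-year; n is counted in half-years.
PV = PMT × [(1 − (1+r)^−n)/r] × (1+r) = 19,000 × [1 − (1+r)^−22] / r × (1+r) = A$336,586.30

A$336,586.30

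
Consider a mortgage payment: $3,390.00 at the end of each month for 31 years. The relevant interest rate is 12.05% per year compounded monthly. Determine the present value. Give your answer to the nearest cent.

This is an ordinary annuity: 372 payments of $3,390.00 at the end of each month.
Periodic rate r = 0.1205/12 per month; n is counted in months.
PV = PMT × [(1 − (1+r)^−n)/r] = 3,390 × [1 − (1+r)^−372] / r = $329,386.48

$329,386.48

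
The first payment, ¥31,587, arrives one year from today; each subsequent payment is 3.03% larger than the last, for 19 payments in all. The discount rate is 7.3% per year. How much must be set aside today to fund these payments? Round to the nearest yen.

Periodic rate r = 0.073 per year.
Growing ordinary annuity: PV = PMT₁ × [1 − ((1+g)/(1+r))^n] / (r − g) = 31,587 × [1 − ((1+0.0303)/(1+r))^19] / (r − 0.0303) = ¥397,766.

¥397,766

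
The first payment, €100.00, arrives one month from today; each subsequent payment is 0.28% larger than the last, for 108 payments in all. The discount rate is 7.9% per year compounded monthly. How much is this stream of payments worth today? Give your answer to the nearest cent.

Periodic rate r = 0.079/12 per month; n is counted in months.
Growing ordinary annuity: PV = PMT₁ × [1 − ((1+g)/(1+r))^n] / (r − g) = 100 × [1 − ((1+0.0028)/(1+r))^108] / (r − 0.0028) = €8,832.19.

€8,832.19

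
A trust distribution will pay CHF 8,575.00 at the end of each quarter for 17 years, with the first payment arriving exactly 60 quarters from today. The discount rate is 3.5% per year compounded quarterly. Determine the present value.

Ordinary annuity of 68 payments, first payment at period 60.
Periodic rate r = 0.035/4 per quarter; n is counted in quarters.
The ordinary-annuity PV formula values the stream one period before the first payment (period 59); discount that back 59 periods:
PV₀ = 8,575 × [1 − (1+r)^−68] / r × (1+r)^−59 = CHF 262,006.56

CHF 262,006.56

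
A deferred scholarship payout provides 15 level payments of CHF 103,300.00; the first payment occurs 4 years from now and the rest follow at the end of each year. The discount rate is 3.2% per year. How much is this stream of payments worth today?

Ordinary annuity of 15 payments, first payment at period 4.
Periodic rate r = 0.032 per year.
The ordinary-annuity PV formula values the stream one period before the first payment (period 3); discount that back 3 periods:
PV₀ = 103,300 × [1 − (1+r)^−15] / r × (1+r)^−3 = CHF 1,105,933.68

CHF 1,105,933.68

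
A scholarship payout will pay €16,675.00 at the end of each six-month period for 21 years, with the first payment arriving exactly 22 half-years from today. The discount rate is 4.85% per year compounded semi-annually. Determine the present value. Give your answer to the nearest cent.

Ordinary annuity of 42 payments, first payment at period 22.
Periodic rate r = 0.0485/2 per half-year; n is counted in half-years.
The ordinary-annuity PV formula values the stream one period before the first payment (period 21); discount that back 21 periods:
PV₀ = 16,675 × [1 − (1+r)^−42] / r × (1+r)^−21 = €263,769.58

€263,769.58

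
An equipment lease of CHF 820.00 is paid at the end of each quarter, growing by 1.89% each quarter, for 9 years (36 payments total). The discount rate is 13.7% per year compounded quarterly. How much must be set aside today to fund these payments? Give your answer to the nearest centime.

Periodic rate r = 0.137/4 per quarter; n is counted in quarters.
Growing ordinary annuity: PV = PMT₁ × [1 − ((1+g)/(1+r))^n] / (r − g) = 820 × [1 − ((1+0.0189)/(1+r))^36] / (r − 0.0189) = CHF 22,236.85.

CHF 22,236.85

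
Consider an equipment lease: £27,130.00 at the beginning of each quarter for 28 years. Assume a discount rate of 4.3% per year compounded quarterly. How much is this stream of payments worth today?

This is an annuity due: 112 payments of £27,130.00 at the beginning of each quarter.
Periodic rate r = 0.043/4 per quarter; n is counted in quarters.
PV = PMT × [(1 − (1+r)^−n)/r] × (1+r) = 27,130 × [1 − (1+r)^−112] / r × (1+r) = £1,780,683.62

£1,780,683.62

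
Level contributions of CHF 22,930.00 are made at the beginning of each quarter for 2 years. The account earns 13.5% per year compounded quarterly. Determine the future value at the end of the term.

This is an annuity due: 8 deposits of CHF 22,930.00 at the beginning of each quarter.
Periodic rate r = 0.135/4 per quarter; n is counted in quarters.
FV = PMT × [((1+r)^n − 1)/r] × (1+r) = 22,930 × [(1+r)^8 − 1] / r × (1+r) = CHF 213,608.83

CHF 213,608.83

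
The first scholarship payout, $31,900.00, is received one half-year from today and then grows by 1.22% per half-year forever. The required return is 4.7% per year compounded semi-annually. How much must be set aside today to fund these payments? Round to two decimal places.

$2,823,008.85

Periodic rate r = 0.047/2 per half-year.
Growing perpetuity (Gordon): PV = PMT₁ / (r − g) = 31,900 / (r − 0.0122) = $2,823,008.85.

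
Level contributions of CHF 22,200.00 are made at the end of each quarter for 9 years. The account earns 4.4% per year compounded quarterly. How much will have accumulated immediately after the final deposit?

This is an ordinary annuity: 36 deposits of CHF 22,200.00 at the end of each quarter.
Periodic rate r = 0.044/4 per quarter; n is counted in quarters.
FV = PMT × [((1+r)^n − 1)/r] = 22,200 × [(1+r)^36 − 1] / r = CHF 974,095.84

CHF 974,095.84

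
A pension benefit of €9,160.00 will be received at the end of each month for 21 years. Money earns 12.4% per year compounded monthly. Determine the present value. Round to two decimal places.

€819,992.39

This is an ordinary annuity: 252 payments of €9,160.00 at the end of each month.
Periodic rate r = 0.124/12 per month; n is counted in months.
PV = PMT × [(1 − (1+r)^−n)/r] = 9,160 × [1 − (1+r)^−252] / r = €819,992.39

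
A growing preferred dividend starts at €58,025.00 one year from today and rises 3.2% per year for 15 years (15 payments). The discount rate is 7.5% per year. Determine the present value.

€617,917.16

Periodic rate r = 0.075 per year.
Growing ordinary annuity: PV = PMT₁ × [1 − ((1+g)/(1+r))^n] / (r − g) = 58,025 × [1 − ((1+0.032)/(1+r))^15] / (r − 0.032) = €617,917.16.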